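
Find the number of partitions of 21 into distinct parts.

Counting exhaustively, 76 partitions satisfy the conditions.

76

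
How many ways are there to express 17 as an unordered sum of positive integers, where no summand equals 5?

Systematic enumeration (by largest part, then next-largest, …) yields 220.

220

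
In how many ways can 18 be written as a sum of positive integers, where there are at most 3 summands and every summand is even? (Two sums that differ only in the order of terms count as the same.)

Enumerating:
18
16,2
14,4
14,2,2
12,6
12,4,2
10,8
10,6,2
10,4,4
8,8,2
8,6,4
6,6,6

12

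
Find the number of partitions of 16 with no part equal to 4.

A full systematic count gives 154.

154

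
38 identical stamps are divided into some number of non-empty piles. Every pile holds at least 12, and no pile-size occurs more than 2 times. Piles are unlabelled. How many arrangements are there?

11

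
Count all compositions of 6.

The number of compositions of n is 2^(n−1); here 2^5 = 32.

32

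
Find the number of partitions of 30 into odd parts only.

296

A full systematic count gives 296.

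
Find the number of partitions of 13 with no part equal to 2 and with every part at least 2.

They are:
13
10 + 3
9 + 4
8 + 5
7 + 6
7 + 3 + 3
6 + 4 + 3
5 + 5 + 3
5 + 4 + 4
4 + 3 + 3 + 3

10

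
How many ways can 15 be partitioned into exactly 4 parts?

27

A partial list (first 12 by largest part):
12, 1, 1, 1
11, 2, 1, 1
10, 3, 1, 1
10, 2, 2, 1
9, 4, 1, 1
9, 3, 2, 1
9, 2, 2, 2
8, 5, 1, 1
8, 4, 2, 1
8, 3, 3, 1
8, 3, 2, 2
7, 6, 1, 1
…and 15 more, for 27 total.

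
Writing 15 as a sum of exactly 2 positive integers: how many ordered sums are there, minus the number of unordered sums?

7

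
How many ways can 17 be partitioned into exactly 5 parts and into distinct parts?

2

Listing the qualifying partitions of 17:
7+4+3+2+1
6+5+3+2+1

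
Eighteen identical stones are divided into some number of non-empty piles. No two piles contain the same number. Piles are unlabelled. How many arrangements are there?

46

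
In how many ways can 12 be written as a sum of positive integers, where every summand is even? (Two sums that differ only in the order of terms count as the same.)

11

They are:
12
10,2
8,4
8,2,2
6,6
6,4,2
6,2,2,2
4,4,4
4,4,2,2
4,2,2,2,2
2,2,2,2,2,2
That's 11 in total.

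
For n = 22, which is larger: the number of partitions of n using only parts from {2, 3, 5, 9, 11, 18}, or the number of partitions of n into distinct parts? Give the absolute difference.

Partitions of 22 using only parts from {2, 3, 5, 9, 11, 18}: 25.
Partitions of 22 into distinct parts: 89.
|25 − 89| = 64.

64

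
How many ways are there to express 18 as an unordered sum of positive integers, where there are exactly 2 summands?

9

Enumerating:
17,1
16,2
15,3
14,4
13,5
12,6
11,7
10,8
9,9
Counting gives 9.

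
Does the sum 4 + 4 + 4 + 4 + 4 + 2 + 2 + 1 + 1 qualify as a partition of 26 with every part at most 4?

The parts sum to 26, and the condition 'no summand exceeds 4' holds.

Yes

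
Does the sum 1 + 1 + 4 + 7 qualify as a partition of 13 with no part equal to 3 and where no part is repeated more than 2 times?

The parts sum to 13, and the condition 'no summand equals 3' holds; the condition 'no summand is used more than 2 times' holds.

Yes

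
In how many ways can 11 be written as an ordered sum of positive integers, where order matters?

1024

The number of compositions of n is 2^(n−1); here 2^10 = 1024.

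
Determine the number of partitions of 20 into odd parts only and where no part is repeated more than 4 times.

35

A partial list (first 12 by largest part):
19+1
17+3
17+1+1+1
15+5
15+3+1+1
13+7
13+5+1+1
13+3+3+1
13+3+1+1+1+1
11+9
11+7+1+1
11+5+3+1
…and 23 more, for 35 total.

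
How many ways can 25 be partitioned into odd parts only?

142

There are 142 such partitions.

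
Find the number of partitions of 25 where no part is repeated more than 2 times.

513

Direct enumeration gives 513 partitions.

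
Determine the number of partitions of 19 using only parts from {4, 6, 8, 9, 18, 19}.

They are:
19
9,6,4

2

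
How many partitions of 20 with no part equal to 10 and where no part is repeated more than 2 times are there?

Systematic enumeration (by largest part, then next-largest, …) yields 180.

180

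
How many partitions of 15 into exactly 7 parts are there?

The partitions of 15 that satisfy the conditions:
9,1,1,1,1,1,1
8,2,1,1,1,1,1
7,3,1,1,1,1,1
7,2,2,1,1,1,1
6,4,1,1,1,1,1
6,3,2,1,1,1,1
6,2,2,2,1,1,1
5,5,1,1,1,1,1
5,4,2,1,1,1,1
5,3,3,1,1,1,1
5,3,2,2,1,1,1
5,2,2,2,2,1,1
4,4,3,1,1,1,1
4,4,2,2,1,1,1
4,3,3,2,1,1,1
4,3,2,2,2,1,1
4,2,2,2,2,2,1
3,3,3,3,1,1,1
3,3,3,2,2,1,1
3,3,2,2,2,2,1
3,2,2,2,2,2,2

21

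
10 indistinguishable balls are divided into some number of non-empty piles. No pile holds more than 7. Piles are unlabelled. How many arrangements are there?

There are too many to list fully; the first 12 (by largest part) are:
7+3
7+2+1
7+1+1+1
6+4
6+3+1
6+2+2
6+2+1+1
6+1+1+1+1
5+5
5+4+1
5+3+2
5+3+1+1
…and 26 more, for 38 total.

38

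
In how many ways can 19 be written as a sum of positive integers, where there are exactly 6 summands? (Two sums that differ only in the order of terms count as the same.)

71

Counting exhaustively, 71 partitions satisfy the conditions.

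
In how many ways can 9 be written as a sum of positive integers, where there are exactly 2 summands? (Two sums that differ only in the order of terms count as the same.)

4

The partitions of 9 that satisfy the conditions:
8, 1
7, 2
6, 3
5, 4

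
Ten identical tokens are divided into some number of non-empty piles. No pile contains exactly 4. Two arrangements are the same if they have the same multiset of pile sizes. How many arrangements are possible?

A partial list (first 12 by largest part):
10
9+1
8+2
8+1+1
7+3
7+2+1
7+1+1+1
6+3+1
6+2+2
6+2+1+1
6+1+1+1+1
5+5
…and 19 more, for 31 total.

31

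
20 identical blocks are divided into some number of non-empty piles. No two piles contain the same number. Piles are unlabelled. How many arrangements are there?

A partial list (first 12 by largest part):
20
19 + 1
18 + 2
17 + 3
17 + 2 + 1
16 + 4
16 + 3 + 1
15 + 5
15 + 4 + 1
15 + 3 + 2
14 + 6
14 + 5 + 1
…and 52 more, for 64 total.

64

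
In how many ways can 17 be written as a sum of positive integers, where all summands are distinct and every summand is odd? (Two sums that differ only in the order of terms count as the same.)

5

Enumerating:
17
1, 3, 13
1, 5, 11
1, 7, 9
3, 5, 9
Counting gives 5.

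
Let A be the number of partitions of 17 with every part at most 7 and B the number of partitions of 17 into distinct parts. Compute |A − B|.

163

Partitions of 17 with every part at most 7: 201.
Partitions of 17 into distinct parts: 38.
|201 − 38| = 163.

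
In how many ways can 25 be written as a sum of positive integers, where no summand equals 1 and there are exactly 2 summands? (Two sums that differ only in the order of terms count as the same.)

Listing the qualifying partitions of 25:
23 + 2
22 + 3
21 + 4
20 + 5
19 + 6
18 + 7
17 + 8
16 + 9
15 + 10
14 + 11
13 + 12
That's 11 in total.

11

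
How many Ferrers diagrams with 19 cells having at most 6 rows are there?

Direct enumeration gives 235 partitions.

235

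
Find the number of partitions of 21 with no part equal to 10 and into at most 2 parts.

10

Enumerating:
21
20 + 1
19 + 2
18 + 3
17 + 4
16 + 5
15 + 6
14 + 7
13 + 8
12 + 9
That's 10 in total.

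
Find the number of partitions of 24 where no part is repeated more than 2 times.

There are 431 such partitions.

431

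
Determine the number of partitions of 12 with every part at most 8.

70

There are too many to list fully; the first 12 (by largest part) are:
4+8
1+3+8
2+2+8
1+1+2+8
1+1+1+1+8
5+7
1+4+7
2+3+7
1+1+3+7
1+2+2+7
1+1+1+2+7
1+1+1+1+1+7
…and 58 more, for 70 total.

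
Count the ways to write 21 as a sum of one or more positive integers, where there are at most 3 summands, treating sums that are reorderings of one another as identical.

48

A partial list (first 12 by largest part):
21
20+1
19+2
19+1+1
18+3
18+2+1
17+4
17+3+1
17+2+2
16+5
16+4+1
16+3+2
…and 36 more, for 48 total.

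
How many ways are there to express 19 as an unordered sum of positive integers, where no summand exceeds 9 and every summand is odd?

A partial list (first 12 by largest part):
9+9+1
9+7+3
9+7+1+1+1
9+5+5
9+5+3+1+1
9+5+1+1+1+1+1
9+3+3+3+1
9+3+3+1+1+1+1
9+3+1+1+1+1+1+1+1
9+1+1+1+1+1+1+1+1+1+1
7+7+5
7+7+3+1+1
…and 28 more, for 40 total.

40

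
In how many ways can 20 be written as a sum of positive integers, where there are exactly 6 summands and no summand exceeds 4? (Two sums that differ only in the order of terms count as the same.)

4

They are:
4, 4, 4, 4, 3, 1
4, 4, 4, 4, 2, 2
4, 4, 4, 3, 3, 2
4, 4, 3, 3, 3, 3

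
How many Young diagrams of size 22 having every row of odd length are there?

Counting exhaustively, 89 partitions satisfy the conditions.

89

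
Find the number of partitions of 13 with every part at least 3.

10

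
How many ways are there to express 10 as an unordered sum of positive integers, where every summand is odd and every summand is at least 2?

2

The partitions of 10 that satisfy the conditions:
7,3
5,5
That's 2 in total.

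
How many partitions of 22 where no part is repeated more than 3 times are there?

484

Counting exhaustively, 484 partitions satisfy the conditions.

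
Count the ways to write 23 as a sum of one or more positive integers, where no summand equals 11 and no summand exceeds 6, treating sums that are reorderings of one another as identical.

454

There are 454 such partitions.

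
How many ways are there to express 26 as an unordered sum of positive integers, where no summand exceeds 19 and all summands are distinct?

Systematic enumeration (by largest part, then next-largest, …) yields 151.

151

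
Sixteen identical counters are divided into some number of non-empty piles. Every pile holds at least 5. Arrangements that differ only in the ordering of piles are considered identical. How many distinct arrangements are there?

The partitions of 16 that satisfy the conditions:
16
5 + 11
6 + 10
7 + 9
8 + 8
5 + 5 + 6
That's 6 in total.

6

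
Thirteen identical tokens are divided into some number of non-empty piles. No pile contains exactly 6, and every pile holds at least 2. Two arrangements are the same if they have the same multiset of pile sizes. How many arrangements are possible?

Enumerating:
13
11, 2
10, 3
9, 4
9, 2, 2
8, 5
8, 3, 2
7, 4, 2
7, 3, 3
7, 2, 2, 2
5, 5, 3
5, 4, 4
5, 4, 2, 2
5, 3, 3, 2
5, 2, 2, 2, 2
4, 4, 3, 2
4, 3, 3, 3
4, 3, 2, 2, 2
3, 3, 3, 2, 2
3, 2, 2, 2, 2, 2

20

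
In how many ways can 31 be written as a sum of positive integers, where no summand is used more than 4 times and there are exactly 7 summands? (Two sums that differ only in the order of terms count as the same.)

Systematic enumeration (by largest part, then next-largest, …) yields 694.

694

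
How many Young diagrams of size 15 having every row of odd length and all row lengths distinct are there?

Enumerating:
15
1+3+11
1+5+9
3+5+7

4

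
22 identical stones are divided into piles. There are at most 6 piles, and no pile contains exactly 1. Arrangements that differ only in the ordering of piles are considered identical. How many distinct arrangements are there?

170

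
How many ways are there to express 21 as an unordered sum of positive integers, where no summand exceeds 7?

436

Enumerating by decreasing first part gives 436 partitions in all.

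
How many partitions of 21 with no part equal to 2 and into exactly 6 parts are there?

40

There are too many to list fully; the first 12 (by largest part) are:
16,1,1,1,1,1
14,3,1,1,1,1
13,4,1,1,1,1
12,5,1,1,1,1
12,3,3,1,1,1
11,6,1,1,1,1
11,4,3,1,1,1
10,7,1,1,1,1
10,5,3,1,1,1
10,4,4,1,1,1
10,3,3,3,1,1
9,8,1,1,1,1
…and 28 more, for 40 total.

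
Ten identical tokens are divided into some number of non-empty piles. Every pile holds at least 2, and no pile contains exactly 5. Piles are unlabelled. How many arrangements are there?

10

Listing the qualifying partitions of 10:
10
2,8
3,7
4,6
2,2,6
2,4,4
3,3,4
2,2,2,4
2,2,3,3
2,2,2,2,2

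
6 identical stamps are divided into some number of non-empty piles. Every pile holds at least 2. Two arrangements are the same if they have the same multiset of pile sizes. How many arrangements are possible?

Enumerating:
6
4,2
3,3
2,2,2
Counting gives 4.

4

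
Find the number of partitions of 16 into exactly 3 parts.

21

The partitions of 16 that satisfy the conditions:
14 + 1 + 1
13 + 2 + 1
12 + 3 + 1
12 + 2 + 2
11 + 4 + 1
11 + 3 + 2
10 + 5 + 1
10 + 4 + 2
10 + 3 + 3
9 + 6 + 1
9 + 5 + 2
9 + 4 + 3
8 + 7 + 1
8 + 6 + 2
8 + 5 + 3
8 + 4 + 4
7 + 7 + 2
7 + 6 + 3
7 + 5 + 4
6 + 6 + 4
6 + 5 + 5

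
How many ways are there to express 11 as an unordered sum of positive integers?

There are too many to list fully; the first 12 (by largest part) are:
11
10+1
9+2
9+1+1
8+3
8+2+1
8+1+1+1
7+4
7+3+1
7+2+2
7+2+1+1
7+1+1+1+1
…and 44 more, for 56 total.

56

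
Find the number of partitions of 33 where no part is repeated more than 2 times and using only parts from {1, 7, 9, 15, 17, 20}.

6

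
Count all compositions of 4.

8

There are 3 gaps and each independently is a cut or not, giving 2^3 = 8.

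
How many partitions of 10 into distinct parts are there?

10

Listing the qualifying partitions of 10:
10
9, 1
8, 2
7, 3
7, 2, 1
6, 4
6, 3, 1
5, 4, 1
5, 3, 2
4, 3, 2, 1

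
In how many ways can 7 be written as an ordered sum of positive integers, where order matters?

Each of the 6 gaps between 7 units is either a break or not: 2^6 = 64.

64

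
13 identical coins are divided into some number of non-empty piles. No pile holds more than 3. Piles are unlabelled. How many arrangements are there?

Listing the qualifying partitions of 13:
3,3,3,3,1
3,3,3,2,2
3,3,3,2,1,1
3,3,3,1,1,1,1
3,3,2,2,2,1
3,3,2,2,1,1,1
3,3,2,1,1,1,1,1
3,3,1,1,1,1,1,1,1
3,2,2,2,2,2
3,2,2,2,2,1,1
3,2,2,2,1,1,1,1
3,2,2,1,1,1,1,1,1
3,2,1,1,1,1,1,1,1,1
3,1,1,1,1,1,1,1,1,1,1
2,2,2,2,2,2,1
2,2,2,2,2,1,1,1
2,2,2,2,1,1,1,1,1
2,2,2,1,1,1,1,1,1,1
2,2,1,1,1,1,1,1,1,1,1
2,1,1,1,1,1,1,1,1,1,1,1
1,1,1,1,1,1,1,1,1,1,1,1,1

21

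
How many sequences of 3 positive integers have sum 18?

136

A composition of 18 into 3 positive parts is chosen by placing 2 dividers among the 17 gaps between 18 units: C(17,2) = 136.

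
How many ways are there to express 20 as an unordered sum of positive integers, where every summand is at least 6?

8

The partitions of 20 that satisfy the conditions:
20
14 + 6
13 + 7
12 + 8
11 + 9
10 + 10
8 + 6 + 6
7 + 7 + 6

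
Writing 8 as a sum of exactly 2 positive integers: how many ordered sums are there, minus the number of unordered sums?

Compositions: C(7,1) = 7.
Unordered (partitions into 2 parts): 4.
Difference: 7 − 4 = 3.

3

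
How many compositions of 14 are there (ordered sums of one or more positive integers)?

8192

The number of compositions of n is 2^(n−1); here 2^13 = 8192.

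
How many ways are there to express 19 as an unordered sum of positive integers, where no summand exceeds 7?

300

Direct enumeration gives 300 partitions.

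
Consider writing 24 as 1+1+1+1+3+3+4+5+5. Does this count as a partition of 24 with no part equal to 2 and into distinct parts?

The parts sum to 24, and the condition 'all summands are distinct' is violated.

No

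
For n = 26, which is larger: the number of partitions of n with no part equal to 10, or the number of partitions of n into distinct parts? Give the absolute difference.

2040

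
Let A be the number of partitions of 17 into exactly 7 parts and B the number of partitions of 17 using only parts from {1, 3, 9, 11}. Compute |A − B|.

26

Partitions of 17 into exactly 7 parts: 38.
Partitions of 17 using only parts from {1, 3, 9, 11}: 12.
|38 − 12| = 26.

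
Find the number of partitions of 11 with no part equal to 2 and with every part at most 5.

Listing the qualifying partitions of 11:
5 + 5 + 1
5 + 4 + 1 + 1
5 + 3 + 3
5 + 3 + 1 + 1 + 1
5 + 1 + 1 + 1 + 1 + 1 + 1
4 + 4 + 3
4 + 4 + 1 + 1 + 1
4 + 3 + 3 + 1
4 + 3 + 1 + 1 + 1 + 1
4 + 1 + 1 + 1 + 1 + 1 + 1 + 1
3 + 3 + 3 + 1 + 1
3 + 3 + 1 + 1 + 1 + 1 + 1
3 + 1 + 1 + 1 + 1 + 1 + 1 + 1 + 1
1 + 1 + 1 + 1 + 1 + 1 + 1 + 1 + 1 + 1 + 1
Counting gives 14.

14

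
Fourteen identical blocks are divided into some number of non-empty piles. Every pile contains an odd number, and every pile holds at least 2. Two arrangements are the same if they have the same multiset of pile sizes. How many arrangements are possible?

4

Enumerating:
11 + 3
9 + 5
7 + 7
5 + 3 + 3 + 3
Counting gives 4.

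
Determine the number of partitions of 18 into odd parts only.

There are too many to list fully; the first 12 (by largest part) are:
17,1
15,3
15,1,1,1
13,5
13,3,1,1
13,1,1,1,1,1
11,7
11,5,1,1
11,3,3,1
11,3,1,1,1,1
11,1,1,1,1,1,1,1
9,9
…and 34 more, for 46 total.

46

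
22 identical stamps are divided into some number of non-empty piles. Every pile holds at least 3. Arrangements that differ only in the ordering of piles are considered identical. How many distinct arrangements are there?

Counting exhaustively, 73 partitions satisfy the conditions.

73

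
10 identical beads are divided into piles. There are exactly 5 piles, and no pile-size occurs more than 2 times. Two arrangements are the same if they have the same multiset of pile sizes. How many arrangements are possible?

Enumerating:
1+1+2+2+4
1+1+2+3+3
That's 2 in total.

2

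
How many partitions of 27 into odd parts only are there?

There are 192 such partitions.

192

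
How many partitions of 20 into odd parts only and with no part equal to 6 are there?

A partial list (first 12 by largest part):
1 + 19
3 + 17
1 + 1 + 1 + 17
5 + 15
1 + 1 + 3 + 15
1 + 1 + 1 + 1 + 1 + 15
7 + 13
1 + 1 + 5 + 13
1 + 3 + 3 + 13
1 + 1 + 1 + 1 + 3 + 13
1 + 1 + 1 + 1 + 1 + 1 + 1 + 13
9 + 11
…and 52 more, for 64 total.

64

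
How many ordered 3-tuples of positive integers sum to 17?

120

Equivalently, choose which 2 of the 16 gaps become plus signs: C(16,2) = 120.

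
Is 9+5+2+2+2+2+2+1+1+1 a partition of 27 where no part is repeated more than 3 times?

No

The parts sum to 27, and the condition 'no summand is used more than 3 times' is violated.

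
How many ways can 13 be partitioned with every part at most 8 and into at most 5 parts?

45

A partial list (first 12 by largest part):
8, 5
8, 4, 1
8, 3, 2
8, 3, 1, 1
8, 2, 2, 1
8, 2, 1, 1, 1
7, 6
7, 5, 1
7, 4, 2
7, 4, 1, 1
7, 3, 3
7, 3, 2, 1
…and 33 more, for 45 total.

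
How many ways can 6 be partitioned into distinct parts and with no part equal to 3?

3

Enumerating:
6
5 + 1
4 + 2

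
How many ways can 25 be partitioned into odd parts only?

Counting exhaustively, 142 partitions satisfy the conditions.

142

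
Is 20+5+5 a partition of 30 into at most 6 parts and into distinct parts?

The parts sum to 30, and the condition 'all summands are distinct' is violated.

No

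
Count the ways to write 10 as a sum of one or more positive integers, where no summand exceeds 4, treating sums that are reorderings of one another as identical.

23

The partitions of 10 that satisfy the conditions:
2+4+4
1+1+4+4
3+3+4
1+2+3+4
1+1+1+3+4
2+2+2+4
1+1+2+2+4
1+1+1+1+2+4
1+1+1+1+1+1+4
1+3+3+3
2+2+3+3
1+1+2+3+3
1+1+1+1+3+3
1+2+2+2+3
1+1+1+2+2+3
1+1+1+1+1+2+3
1+1+1+1+1+1+1+3
2+2+2+2+2
1+1+2+2+2+2
1+1+1+1+2+2+2
1+1+1+1+1+1+2+2
1+1+1+1+1+1+1+1+2
1+1+1+1+1+1+1+1+1+1
Counting gives 23.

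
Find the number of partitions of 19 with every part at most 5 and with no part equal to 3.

63

A partial list (first 12 by largest part):
4,5,5,5
2,2,5,5,5
1,1,2,5,5,5
1,1,1,1,5,5,5
1,4,4,5,5
1,2,2,4,5,5
1,1,1,2,4,5,5
1,1,1,1,1,4,5,5
1,2,2,2,2,5,5
1,1,1,2,2,2,5,5
1,1,1,1,1,2,2,5,5
1,1,1,1,1,1,1,2,5,5
…and 51 more, for 63 total.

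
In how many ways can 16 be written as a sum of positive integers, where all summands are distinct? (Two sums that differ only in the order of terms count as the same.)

32

There are too many to list fully; the first 12 (by largest part) are:
16
15,1
14,2
13,3
13,2,1
12,4
12,3,1
11,5
11,4,1
11,3,2
10,6
10,5,1
…and 20 more, for 32 total.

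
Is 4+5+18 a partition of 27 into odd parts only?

The parts sum to 27, and the condition 'every summand is odd' is violated.

No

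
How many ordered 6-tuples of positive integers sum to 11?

Equivalently, choose which 5 of the 10 gaps become plus signs: C(10,5) = 252.

252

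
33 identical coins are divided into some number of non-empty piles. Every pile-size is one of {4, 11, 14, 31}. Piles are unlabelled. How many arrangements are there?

2

Listing the qualifying partitions of 33:
4 + 4 + 11 + 14
11 + 11 + 11
Counting gives 2.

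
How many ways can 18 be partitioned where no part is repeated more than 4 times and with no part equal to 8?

228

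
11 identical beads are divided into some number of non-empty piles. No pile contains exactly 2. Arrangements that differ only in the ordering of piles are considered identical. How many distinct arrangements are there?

26

There are too many to list fully; the first 12 (by largest part) are:
11
10, 1
9, 1, 1
8, 3
8, 1, 1, 1
7, 4
7, 3, 1
7, 1, 1, 1, 1
6, 5
6, 4, 1
6, 3, 1, 1
6, 1, 1, 1, 1, 1
…and 14 more, for 26 total.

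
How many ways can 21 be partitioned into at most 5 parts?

Direct enumeration gives 221 partitions.

221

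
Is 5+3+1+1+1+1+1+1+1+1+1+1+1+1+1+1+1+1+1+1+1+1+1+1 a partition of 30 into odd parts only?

Yes

The parts sum to 30, and the condition 'every summand is odd' holds.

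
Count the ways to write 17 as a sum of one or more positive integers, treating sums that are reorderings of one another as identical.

297

Counting exhaustively, 297 partitions satisfy the conditions.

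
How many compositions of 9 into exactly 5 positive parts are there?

A composition of 9 into 5 positive parts is chosen by placing 4 dividers among the 8 gaps between 9 units: C(8,4) = 70.

70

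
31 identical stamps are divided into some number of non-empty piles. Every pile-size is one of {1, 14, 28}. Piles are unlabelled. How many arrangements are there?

4

Listing the qualifying partitions of 31:
28,1,1,1
14,14,1,1,1
14,1,1,1,1,1,1,1,1,1,1,1,1,1,1,1,1,1
1,1,1,1,1,1,1,1,1,1,1,1,1,1,1,1,1,1,1,1,1,1,1,1,1,1,1,1,1,1,1
That's 4 in total.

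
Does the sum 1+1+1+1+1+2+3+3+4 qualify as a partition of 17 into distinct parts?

No

The parts sum to 17, and the condition 'all summands are distinct' is violated.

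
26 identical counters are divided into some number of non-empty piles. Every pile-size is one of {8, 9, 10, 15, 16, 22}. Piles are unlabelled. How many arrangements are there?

3

Enumerating:
16,10
10,8,8
9,9,8
That's 3 in total.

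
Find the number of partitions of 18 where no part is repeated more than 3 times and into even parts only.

22

The partitions of 18 that satisfy the conditions:
18
16, 2
14, 4
14, 2, 2
12, 6
12, 4, 2
12, 2, 2, 2
10, 8
10, 6, 2
10, 4, 4
10, 4, 2, 2
8, 8, 2
8, 6, 4
8, 6, 2, 2
8, 4, 4, 2
8, 4, 2, 2, 2
6, 6, 6
6, 6, 4, 2
6, 6, 2, 2, 2
6, 4, 4, 4
6, 4, 4, 2, 2
4, 4, 4, 2, 2, 2
That's 22 in total.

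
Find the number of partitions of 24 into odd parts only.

122

Enumerating by decreasing first part gives 122 partitions in all.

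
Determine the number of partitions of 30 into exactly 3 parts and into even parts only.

19

They are:
26, 2, 2
24, 4, 2
22, 6, 2
22, 4, 4
20, 8, 2
20, 6, 4
18, 10, 2
18, 8, 4
18, 6, 6
16, 12, 2
16, 10, 4
16, 8, 6
14, 14, 2
14, 12, 4
14, 10, 6
14, 8, 8
12, 12, 6
12, 10, 8
10, 10, 10
That's 19 in total.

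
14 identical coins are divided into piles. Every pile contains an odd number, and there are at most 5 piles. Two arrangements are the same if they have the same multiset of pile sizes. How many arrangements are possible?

10

The partitions of 14 that satisfy the conditions:
13,1
11,3
11,1,1,1
9,5
9,3,1,1
7,7
7,5,1,1
7,3,3,1
5,5,3,1
5,3,3,3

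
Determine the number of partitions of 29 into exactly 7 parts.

Enumerating by decreasing first part gives 522 partitions in all.

522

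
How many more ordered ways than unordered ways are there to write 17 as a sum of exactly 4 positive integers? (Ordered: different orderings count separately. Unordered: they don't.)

Ordered (compositions into 4 parts): C(16,3) = 560.
Unordered (partitions into 4 parts): 39.
Difference: 560 − 39 = 521.

521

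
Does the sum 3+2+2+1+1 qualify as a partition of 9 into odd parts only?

No

The parts sum to 9, and the condition 'every summand is odd' is violated.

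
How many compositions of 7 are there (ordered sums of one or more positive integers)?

The number of compositions of n is 2^(n−1); here 2^6 = 64.

64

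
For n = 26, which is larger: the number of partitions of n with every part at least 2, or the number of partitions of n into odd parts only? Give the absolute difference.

Partitions of 26 with every part at least 2: 478.
Partitions of 26 into odd parts only: 165.
|478 − 165| = 313.

313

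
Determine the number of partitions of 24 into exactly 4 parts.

108

A full systematic count gives 108.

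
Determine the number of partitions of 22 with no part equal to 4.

617

Direct enumeration gives 617 partitions.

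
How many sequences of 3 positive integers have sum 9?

Equivalently, choose which 2 of the 8 gaps become plus signs: C(8,2) = 28.

28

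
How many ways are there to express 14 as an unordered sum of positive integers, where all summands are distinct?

The partitions of 14 that satisfy the conditions:
14
13, 1
12, 2
11, 3
11, 2, 1
10, 4
10, 3, 1
9, 5
9, 4, 1
9, 3, 2
8, 6
8, 5, 1
8, 4, 2
8, 3, 2, 1
7, 6, 1
7, 5, 2
7, 4, 3
7, 4, 2, 1
6, 5, 3
6, 5, 2, 1
6, 4, 3, 1
5, 4, 3, 2

22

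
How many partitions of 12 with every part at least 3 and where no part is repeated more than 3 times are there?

They are:
12
9 + 3
8 + 4
7 + 5
6 + 6
6 + 3 + 3
5 + 4 + 3
4 + 4 + 4

8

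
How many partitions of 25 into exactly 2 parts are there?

12

The partitions of 25 that satisfy the conditions:
24+1
23+2
22+3
21+4
20+5
19+6
18+7
17+8
16+9
15+10
14+11
13+12
That's 12 in total.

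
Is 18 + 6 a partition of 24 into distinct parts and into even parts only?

The parts sum to 24, and the condition 'all summands are distinct' holds; the condition 'every summand is even' holds.

Yes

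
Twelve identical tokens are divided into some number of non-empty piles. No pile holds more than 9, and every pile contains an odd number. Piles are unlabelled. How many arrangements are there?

They are:
9+3
9+1+1+1
7+5
7+3+1+1
7+1+1+1+1+1
5+5+1+1
5+3+3+1
5+3+1+1+1+1
5+1+1+1+1+1+1+1
3+3+3+3
3+3+3+1+1+1
3+3+1+1+1+1+1+1
3+1+1+1+1+1+1+1+1+1
1+1+1+1+1+1+1+1+1+1+1+1
That's 14 in total.

14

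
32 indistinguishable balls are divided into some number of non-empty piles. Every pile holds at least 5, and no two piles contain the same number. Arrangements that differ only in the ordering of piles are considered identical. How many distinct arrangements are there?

A partial list (first 12 by largest part):
32
27, 5
26, 6
25, 7
24, 8
23, 9
22, 10
21, 11
21, 6, 5
20, 12
20, 7, 5
19, 13
…and 33 more, for 45 total.

45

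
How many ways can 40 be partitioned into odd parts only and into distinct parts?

There are too many to list fully; the first 12 (by largest part) are:
39+1
37+3
35+5
33+7
31+9
31+5+3+1
29+11
29+7+3+1
27+13
27+9+3+1
27+7+5+1
25+15
…and 34 more, for 46 total.

46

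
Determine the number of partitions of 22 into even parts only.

There are too many to list fully; the first 12 (by largest part) are:
22
20,2
18,4
18,2,2
16,6
16,4,2
16,2,2,2
14,8
14,6,2
14,4,4
14,4,2,2
14,2,2,2,2
…and 44 more, for 56 total.

56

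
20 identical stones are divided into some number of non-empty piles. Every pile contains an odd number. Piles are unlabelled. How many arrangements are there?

There are too many to list fully; the first 12 (by largest part) are:
19+1
17+3
17+1+1+1
15+5
15+3+1+1
15+1+1+1+1+1
13+7
13+5+1+1
13+3+3+1
13+3+1+1+1+1
13+1+1+1+1+1+1+1
11+9
…and 52 more, for 64 total.

64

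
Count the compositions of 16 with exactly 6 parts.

3003

A composition of 16 into 6 positive parts is chosen by placing 5 dividers among the 15 gaps between 16 units: C(15,5) = 3003.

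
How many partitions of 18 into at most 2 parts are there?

10

They are:
18
17 + 1
16 + 2
15 + 3
14 + 4
13 + 5
12 + 6
11 + 7
10 + 8
9 + 9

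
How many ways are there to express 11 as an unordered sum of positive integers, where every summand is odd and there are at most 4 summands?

5

Listing the qualifying partitions of 11:
11
9 + 1 + 1
7 + 3 + 1
5 + 5 + 1
5 + 3 + 3
Counting gives 5.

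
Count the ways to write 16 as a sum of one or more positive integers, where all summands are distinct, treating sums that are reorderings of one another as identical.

A partial list (first 12 by largest part):
16
1,15
2,14
3,13
1,2,13
4,12
1,3,12
5,11
1,4,11
2,3,11
6,10
1,5,10
…and 20 more, for 32 total.

32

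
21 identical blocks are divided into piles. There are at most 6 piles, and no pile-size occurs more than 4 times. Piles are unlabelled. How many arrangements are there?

327

Enumerating by decreasing first part gives 327 partitions in all.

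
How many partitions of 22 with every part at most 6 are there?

Systematic enumeration (by largest part, then next-largest, …) yields 391.

391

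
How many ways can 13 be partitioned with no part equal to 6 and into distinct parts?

14

Listing the qualifying partitions of 13:
13
12,1
11,2
10,3
10,2,1
9,4
9,3,1
8,5
8,4,1
8,3,2
7,5,1
7,4,2
7,3,2,1
5,4,3,1
That's 14 in total.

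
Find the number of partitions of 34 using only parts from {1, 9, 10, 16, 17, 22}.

They are:
1, 1, 10, 22
1, 1, 1, 9, 22
1, 1, 1, 1, 1, 1, 1, 1, 1, 1, 1, 1, 22
17, 17
1, 16, 17
1, 1, 1, 1, 1, 1, 1, 10, 17
1, 1, 1, 1, 1, 1, 1, 1, 9, 17
1, 1, 1, 1, 1, 1, 1, 1, 1, 1, 1, 1, 1, 1, 1, 1, 1, 17
1, 1, 16, 16
1, 1, 1, 1, 1, 1, 1, 1, 10, 16
9, 9, 16
1, 1, 1, 1, 1, 1, 1, 1, 1, 9, 16
1, 1, 1, 1, 1, 1, 1, 1, 1, 1, 1, 1, 1, 1, 1, 1, 1, 1, 16
1, 1, 1, 1, 10, 10, 10
1, 1, 1, 1, 1, 9, 10, 10
1, 1, 1, 1, 1, 1, 1, 1, 1, 1, 1, 1, 1, 1, 10, 10
1, 1, 1, 1, 1, 1, 9, 9, 10
1, 1, 1, 1, 1, 1, 1, 1, 1, 1, 1, 1, 1, 1, 1, 9, 10
1, 1, 1, 1, 1, 1, 1, 1, 1, 1, 1, 1, 1, 1, 1, 1, 1, 1, 1, 1, 1, 1, 1, 1, 10
1, 1, 1, 1, 1, 1, 1, 9, 9, 9
1, 1, 1, 1, 1, 1, 1, 1, 1, 1, 1, 1, 1, 1, 1, 1, 9, 9
1, 1, 1, 1, 1, 1, 1, 1, 1, 1, 1, 1, 1, 1, 1, 1, 1, 1, 1, 1, 1, 1, 1, 1, 1, 9
1, 1, 1, 1, 1, 1, 1, 1, 1, 1, 1, 1, 1, 1, 1, 1, 1, 1, 1, 1, 1, 1, 1, 1, 1, 1, 1, 1, 1, 1, 1, 1, 1, 1
That's 23 in total.

23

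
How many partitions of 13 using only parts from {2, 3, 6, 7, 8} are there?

7

The partitions of 13 that satisfy the conditions:
8,3,2
7,6
7,3,3
7,2,2,2
6,3,2,2
3,3,3,2,2
3,2,2,2,2,2
That's 7 in total.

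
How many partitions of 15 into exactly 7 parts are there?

They are:
9 + 1 + 1 + 1 + 1 + 1 + 1
8 + 2 + 1 + 1 + 1 + 1 + 1
7 + 3 + 1 + 1 + 1 + 1 + 1
7 + 2 + 2 + 1 + 1 + 1 + 1
6 + 4 + 1 + 1 + 1 + 1 + 1
6 + 3 + 2 + 1 + 1 + 1 + 1
6 + 2 + 2 + 2 + 1 + 1 + 1
5 + 5 + 1 + 1 + 1 + 1 + 1
5 + 4 + 2 + 1 + 1 + 1 + 1
5 + 3 + 3 + 1 + 1 + 1 + 1
5 + 3 + 2 + 2 + 1 + 1 + 1
5 + 2 + 2 + 2 + 2 + 1 + 1
4 + 4 + 3 + 1 + 1 + 1 + 1
4 + 4 + 2 + 2 + 1 + 1 + 1
4 + 3 + 3 + 2 + 1 + 1 + 1
4 + 3 + 2 + 2 + 2 + 1 + 1
4 + 2 + 2 + 2 + 2 + 2 + 1
3 + 3 + 3 + 3 + 1 + 1 + 1
3 + 3 + 3 + 2 + 2 + 1 + 1
3 + 3 + 2 + 2 + 2 + 2 + 1
3 + 2 + 2 + 2 + 2 + 2 + 2

21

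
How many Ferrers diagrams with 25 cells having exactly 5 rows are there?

A full systematic count gives 192.

192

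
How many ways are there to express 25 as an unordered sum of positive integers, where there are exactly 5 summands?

Systematic enumeration (by largest part, then next-largest, …) yields 192.

192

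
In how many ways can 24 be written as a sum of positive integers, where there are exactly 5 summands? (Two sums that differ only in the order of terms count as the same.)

164

Enumerating by decreasing first part gives 164 partitions in all.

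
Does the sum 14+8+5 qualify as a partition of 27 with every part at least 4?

The parts sum to 27, and the condition 'every summand is at least 4' holds.

Yes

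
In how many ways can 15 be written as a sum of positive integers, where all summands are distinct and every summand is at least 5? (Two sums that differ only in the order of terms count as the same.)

4

Listing the qualifying partitions of 15:
15
5+10
6+9
7+8
Counting gives 4.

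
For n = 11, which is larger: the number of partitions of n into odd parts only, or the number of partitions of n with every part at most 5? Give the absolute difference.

Partitions of 11 into odd parts only: 12.
Partitions of 11 with every part at most 5: 37.
|12 − 37| = 25.

25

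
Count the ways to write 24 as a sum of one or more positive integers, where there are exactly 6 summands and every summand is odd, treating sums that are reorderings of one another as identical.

26

There are too many to list fully; the first 12 (by largest part) are:
19 + 1 + 1 + 1 + 1 + 1
17 + 3 + 1 + 1 + 1 + 1
15 + 5 + 1 + 1 + 1 + 1
15 + 3 + 3 + 1 + 1 + 1
13 + 7 + 1 + 1 + 1 + 1
13 + 5 + 3 + 1 + 1 + 1
13 + 3 + 3 + 3 + 1 + 1
11 + 9 + 1 + 1 + 1 + 1
11 + 7 + 3 + 1 + 1 + 1
11 + 5 + 5 + 1 + 1 + 1
11 + 5 + 3 + 3 + 1 + 1
11 + 3 + 3 + 3 + 3 + 1
…and 14 more, for 26 total.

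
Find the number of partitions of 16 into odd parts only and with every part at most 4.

6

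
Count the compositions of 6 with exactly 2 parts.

By stars and bars with positive parts, the count is C(5,1) = 5.

5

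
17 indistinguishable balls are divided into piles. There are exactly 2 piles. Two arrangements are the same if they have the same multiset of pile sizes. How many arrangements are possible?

8

The partitions of 17 that satisfy the conditions:
16,1
15,2
14,3
13,4
12,5
11,6
10,7
9,8
That's 8 in total.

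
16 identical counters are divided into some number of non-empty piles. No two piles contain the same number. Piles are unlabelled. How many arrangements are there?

32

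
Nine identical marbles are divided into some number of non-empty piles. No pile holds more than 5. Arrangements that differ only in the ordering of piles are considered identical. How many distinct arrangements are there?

They are:
5 + 4
5 + 3 + 1
5 + 2 + 2
5 + 2 + 1 + 1
5 + 1 + 1 + 1 + 1
4 + 4 + 1
4 + 3 + 2
4 + 3 + 1 + 1
4 + 2 + 2 + 1
4 + 2 + 1 + 1 + 1
4 + 1 + 1 + 1 + 1 + 1
3 + 3 + 3
3 + 3 + 2 + 1
3 + 3 + 1 + 1 + 1
3 + 2 + 2 + 2
3 + 2 + 2 + 1 + 1
3 + 2 + 1 + 1 + 1 + 1
3 + 1 + 1 + 1 + 1 + 1 + 1
2 + 2 + 2 + 2 + 1
2 + 2 + 2 + 1 + 1 + 1
2 + 2 + 1 + 1 + 1 + 1 + 1
2 + 1 + 1 + 1 + 1 + 1 + 1 + 1
1 + 1 + 1 + 1 + 1 + 1 + 1 + 1 + 1

23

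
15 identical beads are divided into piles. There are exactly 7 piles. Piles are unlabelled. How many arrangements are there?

Enumerating:
1,1,1,1,1,1,9
1,1,1,1,1,2,8
1,1,1,1,1,3,7
1,1,1,1,2,2,7
1,1,1,1,1,4,6
1,1,1,1,2,3,6
1,1,1,2,2,2,6
1,1,1,1,1,5,5
1,1,1,1,2,4,5
1,1,1,1,3,3,5
1,1,1,2,2,3,5
1,1,2,2,2,2,5
1,1,1,1,3,4,4
1,1,1,2,2,4,4
1,1,1,2,3,3,4
1,1,2,2,2,3,4
1,2,2,2,2,2,4
1,1,1,3,3,3,3
1,1,2,2,3,3,3
1,2,2,2,2,3,3
2,2,2,2,2,2,3
Counting gives 21.

21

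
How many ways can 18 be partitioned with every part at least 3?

33

There are too many to list fully; the first 12 (by largest part) are:
18
15+3
14+4
13+5
12+6
12+3+3
11+7
11+4+3
10+8
10+5+3
10+4+4
9+9
…and 21 more, for 33 total.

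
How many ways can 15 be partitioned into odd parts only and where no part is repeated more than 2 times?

The partitions of 15 that satisfy the conditions:
15
13, 1, 1
11, 3, 1
9, 5, 1
9, 3, 3
7, 7, 1
7, 5, 3
7, 3, 3, 1, 1
5, 5, 3, 1, 1
That's 9 in total.

9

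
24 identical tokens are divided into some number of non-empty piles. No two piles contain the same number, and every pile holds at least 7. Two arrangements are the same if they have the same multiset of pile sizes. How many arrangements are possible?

The partitions of 24 that satisfy the conditions:
24
17+7
16+8
15+9
14+10
13+11
9+8+7

7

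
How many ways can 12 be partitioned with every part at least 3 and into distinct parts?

5

Enumerating:
12
9 + 3
8 + 4
7 + 5
5 + 4 + 3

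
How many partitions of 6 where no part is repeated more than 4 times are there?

10

Listing the qualifying partitions of 6:
6
1, 5
2, 4
1, 1, 4
3, 3
1, 2, 3
1, 1, 1, 3
2, 2, 2
1, 1, 2, 2
1, 1, 1, 1, 2
That's 10 in total.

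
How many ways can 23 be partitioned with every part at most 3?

56

A partial list (first 12 by largest part):
3 + 3 + 3 + 3 + 3 + 3 + 3 + 2
3 + 3 + 3 + 3 + 3 + 3 + 3 + 1 + 1
3 + 3 + 3 + 3 + 3 + 3 + 2 + 2 + 1
3 + 3 + 3 + 3 + 3 + 3 + 2 + 1 + 1 + 1
3 + 3 + 3 + 3 + 3 + 3 + 1 + 1 + 1 + 1 + 1
3 + 3 + 3 + 3 + 3 + 2 + 2 + 2 + 2
3 + 3 + 3 + 3 + 3 + 2 + 2 + 2 + 1 + 1
3 + 3 + 3 + 3 + 3 + 2 + 2 + 1 + 1 + 1 + 1
3 + 3 + 3 + 3 + 3 + 2 + 1 + 1 + 1 + 1 + 1 + 1
3 + 3 + 3 + 3 + 3 + 1 + 1 + 1 + 1 + 1 + 1 + 1 + 1
3 + 3 + 3 + 3 + 2 + 2 + 2 + 2 + 2 + 1
3 + 3 + 3 + 3 + 2 + 2 + 2 + 2 + 1 + 1 + 1
…and 44 more, for 56 total.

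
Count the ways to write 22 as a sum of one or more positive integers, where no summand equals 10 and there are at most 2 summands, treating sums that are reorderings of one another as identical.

11

Listing the qualifying partitions of 22:
22
21,1
20,2
19,3
18,4
17,5
16,6
15,7
14,8
13,9
11,11
That's 11 in total.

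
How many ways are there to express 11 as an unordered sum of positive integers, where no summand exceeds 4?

27

There are too many to list fully; the first 12 (by largest part) are:
4+4+3
4+4+2+1
4+4+1+1+1
4+3+3+1
4+3+2+2
4+3+2+1+1
4+3+1+1+1+1
4+2+2+2+1
4+2+2+1+1+1
4+2+1+1+1+1+1
4+1+1+1+1+1+1+1
3+3+3+2
…and 15 more, for 27 total.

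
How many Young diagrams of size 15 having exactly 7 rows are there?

They are:
9, 1, 1, 1, 1, 1, 1
8, 2, 1, 1, 1, 1, 1
7, 3, 1, 1, 1, 1, 1
7, 2, 2, 1, 1, 1, 1
6, 4, 1, 1, 1, 1, 1
6, 3, 2, 1, 1, 1, 1
6, 2, 2, 2, 1, 1, 1
5, 5, 1, 1, 1, 1, 1
5, 4, 2, 1, 1, 1, 1
5, 3, 3, 1, 1, 1, 1
5, 3, 2, 2, 1, 1, 1
5, 2, 2, 2, 2, 1, 1
4, 4, 3, 1, 1, 1, 1
4, 4, 2, 2, 1, 1, 1
4, 3, 3, 2, 1, 1, 1
4, 3, 2, 2, 2, 1, 1
4, 2, 2, 2, 2, 2, 1
3, 3, 3, 3, 1, 1, 1
3, 3, 3, 2, 2, 1, 1
3, 3, 2, 2, 2, 2, 1
3, 2, 2, 2, 2, 2, 2

21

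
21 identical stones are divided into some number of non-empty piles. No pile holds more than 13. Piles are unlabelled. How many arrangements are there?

Counting exhaustively, 747 partitions satisfy the conditions.

747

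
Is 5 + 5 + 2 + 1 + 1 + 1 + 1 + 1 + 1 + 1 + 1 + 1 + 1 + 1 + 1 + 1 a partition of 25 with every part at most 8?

Yes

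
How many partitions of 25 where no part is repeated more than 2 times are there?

Direct enumeration gives 513 partitions.

513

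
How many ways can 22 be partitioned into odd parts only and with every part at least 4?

5

The partitions of 22 that satisfy the conditions:
17 + 5
15 + 7
13 + 9
11 + 11
7 + 5 + 5 + 5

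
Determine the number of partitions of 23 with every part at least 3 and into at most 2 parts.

10

They are:
23
20+3
19+4
18+5
17+6
16+7
15+8
14+9
13+10
12+11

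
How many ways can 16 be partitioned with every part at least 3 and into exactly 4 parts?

5

They are:
7,3,3,3
6,4,3,3
5,5,3,3
5,4,4,3
4,4,4,4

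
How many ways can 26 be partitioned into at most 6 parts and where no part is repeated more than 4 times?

Systematic enumeration (by largest part, then next-largest, …) yields 704.

704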